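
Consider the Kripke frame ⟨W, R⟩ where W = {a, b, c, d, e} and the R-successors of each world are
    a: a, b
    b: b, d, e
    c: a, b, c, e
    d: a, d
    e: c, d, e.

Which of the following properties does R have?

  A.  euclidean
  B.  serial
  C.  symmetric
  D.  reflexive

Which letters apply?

B, D

(A) not euclidean: a R b and a R a but not b R a.
(B) serial: every world has an R-successor.
(C) not symmetric: a R b but not b R a.
(D) reflexive: each world relates to itself.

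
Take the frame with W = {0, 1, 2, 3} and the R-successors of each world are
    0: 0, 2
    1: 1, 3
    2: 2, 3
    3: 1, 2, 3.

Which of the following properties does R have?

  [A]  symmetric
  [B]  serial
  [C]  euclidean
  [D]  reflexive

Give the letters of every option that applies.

(A) not symmetric: 0 R 2 but not 2 R 0.
(B) serial: every world has an R-successor.
(C) not euclidean: 0 R 2 and 0 R 0 but not 2 R 0.
(D) reflexive: each world relates to itself.

B, D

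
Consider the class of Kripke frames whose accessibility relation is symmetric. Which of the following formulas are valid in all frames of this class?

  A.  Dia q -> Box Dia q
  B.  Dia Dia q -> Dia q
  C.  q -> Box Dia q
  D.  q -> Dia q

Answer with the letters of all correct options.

(A) Dia q -> Box Dia q (axiom 5) characterises the euclidean frames. Such an R need not be euclidean — not valid.
(B) Dia Dia q -> Dia q (the dual of axiom 4) characterises the transitive frames. Such an R need not be transitive — not valid.
(C) q -> Box Dia q is axiom B; it is valid on a frame exactly when R is symmetric. Every such R is symmetric, so valid.
(D) the dual of axiom T: valid iff R is reflexive. Such an R need not be reflexive — not valid.

C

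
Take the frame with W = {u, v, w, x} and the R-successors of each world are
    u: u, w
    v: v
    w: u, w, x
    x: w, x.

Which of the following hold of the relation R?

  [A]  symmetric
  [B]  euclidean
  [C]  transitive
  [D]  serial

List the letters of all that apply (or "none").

(A) symmetric: every R-edge is matched by its reverse.
(B) not euclidean: w R u and w R x but not u R x.
(C) not transitive: u R w and w R x but not u R x.
(D) serial: every world has an R-successor.

A, D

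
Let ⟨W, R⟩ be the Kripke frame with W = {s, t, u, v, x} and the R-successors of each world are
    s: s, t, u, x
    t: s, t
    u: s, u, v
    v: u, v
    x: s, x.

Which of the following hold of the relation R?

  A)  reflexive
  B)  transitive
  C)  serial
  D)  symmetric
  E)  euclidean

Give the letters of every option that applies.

(A) reflexive: each world relates to itself.
(B) not transitive: s R u and u R v but not s R v.
(C) serial: every world has an R-successor.
(D) symmetric: every R-edge is matched by its reverse.
(E) not euclidean: s R t and s R u but not t R u.

A, C, D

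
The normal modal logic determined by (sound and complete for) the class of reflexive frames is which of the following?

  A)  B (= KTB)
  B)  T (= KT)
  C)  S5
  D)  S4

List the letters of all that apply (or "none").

B

(A) B (= KTB) is determined by the class of reflexive and symmetric frames.
(B) T (= KT) is determined by exactly this class.
(C) S5 is determined by the class of reflexive, symmetric, and transitive frames.
(D) S4 is determined by the class of reflexive and transitive frames.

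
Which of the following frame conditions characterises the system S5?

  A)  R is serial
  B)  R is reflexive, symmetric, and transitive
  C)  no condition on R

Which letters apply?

(A) this class determines D, not S5.
(B) S5 is sound and complete for exactly this class.
(C) this class determines K, not S5.

B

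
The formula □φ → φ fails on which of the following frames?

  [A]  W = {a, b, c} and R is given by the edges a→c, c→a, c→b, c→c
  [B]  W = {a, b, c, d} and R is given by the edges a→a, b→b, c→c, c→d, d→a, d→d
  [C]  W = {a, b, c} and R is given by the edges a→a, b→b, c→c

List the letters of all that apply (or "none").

A

The schema □φ → φ is axiom T; it is valid on a frame iff R is reflexive.
(A) R is not reflexive (not a R a), so the schema fails here.
(B) R is reflexive (each world relates to itself), so the schema is valid here.
(C) R is reflexive (each world relates to itself), so the schema is valid here.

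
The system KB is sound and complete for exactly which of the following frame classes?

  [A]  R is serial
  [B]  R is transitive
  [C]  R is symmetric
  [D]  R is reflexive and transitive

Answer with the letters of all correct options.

C

(A) this class determines D, not KB.
(B) this class determines K4, not KB.
(C) KB is sound and complete for exactly this class.
(D) this class determines S4, not KB.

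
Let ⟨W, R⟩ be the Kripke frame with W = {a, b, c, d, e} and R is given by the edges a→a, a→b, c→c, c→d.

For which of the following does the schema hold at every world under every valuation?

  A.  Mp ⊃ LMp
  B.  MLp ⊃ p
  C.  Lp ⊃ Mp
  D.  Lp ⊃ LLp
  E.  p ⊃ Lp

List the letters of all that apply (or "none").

R is not symmetric: a R b but not b R a.
R is transitive: R is closed under composition.
R is not euclidean: a R b and a R a but not b R a.
R is not serial: b has no R-successor.
R is not a subset of the identity: a R b with a ≠ b.
(A) Mp ⊃ LMp is axiom 5; it is valid on a frame exactly when R is euclidean. R is not euclidean, so not valid.
(B) the dual of axiom B: valid iff R is symmetric. R is not symmetric — not valid.
(C) Lp ⊃ Mp is axiom D, which corresponds to seriality. R is not serial — not valid.
(D) Lp ⊃ LLp is axiom 4; it is valid on a frame exactly when R is transitive. R is transitive, so valid.
(E) p ⊃ Lp (equivalent to ◇p→p) corresponds to R being a subset of the identity. Here R ⊄ identity, so not valid.

D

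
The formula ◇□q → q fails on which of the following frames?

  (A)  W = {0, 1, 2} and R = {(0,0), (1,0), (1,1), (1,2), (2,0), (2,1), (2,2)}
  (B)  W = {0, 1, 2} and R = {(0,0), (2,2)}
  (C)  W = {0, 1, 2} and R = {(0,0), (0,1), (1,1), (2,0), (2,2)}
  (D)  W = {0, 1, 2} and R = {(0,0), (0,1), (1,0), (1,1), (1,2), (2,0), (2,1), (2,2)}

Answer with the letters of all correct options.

The schema ◇□q → q is the dual of axiom B; it is valid on a frame iff R is symmetric.
(A) R is not symmetric (1 R 0 but not 0 R 1), so the schema fails here.
(B) R is symmetric (every R-edge is matched by its reverse), so the schema is valid here.
(C) R is not symmetric (0 R 1 but not 1 R 0), so the schema fails here.
(D) R is not symmetric (2 R 0 but not 0 R 2), so the schema fails here.

A, C, D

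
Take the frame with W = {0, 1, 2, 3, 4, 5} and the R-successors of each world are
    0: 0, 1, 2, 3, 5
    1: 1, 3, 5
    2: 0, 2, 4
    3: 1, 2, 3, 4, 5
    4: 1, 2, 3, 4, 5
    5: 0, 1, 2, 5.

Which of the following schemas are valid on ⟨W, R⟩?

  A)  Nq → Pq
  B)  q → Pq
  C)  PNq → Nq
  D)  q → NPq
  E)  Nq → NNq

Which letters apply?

A, B

R is reflexive: each world relates to itself.
R is not symmetric: 0 R 1 but not 1 R 0.
R is not transitive: 0 R 2 and 2 R 4 but not 0 R 4.
R is not euclidean: 0 R 1 and 0 R 0 but not 1 R 0.
R is serial: every world has an R-successor.
(A) Nq → Pq is axiom D; it is valid on a frame exactly when R is serial. R is serial, so valid.
(B) q → Pq is the dual of axiom T; it is valid on a frame exactly when R is reflexive. R is reflexive, so valid.
(C) PNq → Nq is the dual of axiom 5, which corresponds to the euclidean property. R is not euclidean — not valid.
(D) q → NPq is axiom B, which corresponds to symmetry. R is not symmetric — not valid.
(E) Nq → NNq is axiom 4, which corresponds to transitivity. R is not transitive — not valid.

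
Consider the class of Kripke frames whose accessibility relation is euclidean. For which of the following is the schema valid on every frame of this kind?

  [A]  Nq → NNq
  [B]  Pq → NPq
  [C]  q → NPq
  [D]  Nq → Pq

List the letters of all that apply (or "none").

(A) axiom 4: valid iff R is transitive. Such an R need not be transitive — not valid.
(B) axiom 5: valid iff R is euclidean. Every such R is euclidean — valid.
(C) axiom B: valid iff R is symmetric. Such an R need not be symmetric — not valid.
(D) axiom D: valid iff R is serial. Such an R need not be serial — not valid.

B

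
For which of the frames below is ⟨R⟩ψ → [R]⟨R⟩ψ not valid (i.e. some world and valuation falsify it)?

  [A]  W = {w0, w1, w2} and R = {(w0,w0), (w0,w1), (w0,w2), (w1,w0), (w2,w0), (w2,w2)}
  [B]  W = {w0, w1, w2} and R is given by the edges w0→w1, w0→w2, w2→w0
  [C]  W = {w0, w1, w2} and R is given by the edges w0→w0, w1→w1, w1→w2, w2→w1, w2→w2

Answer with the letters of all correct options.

The schema ⟨R⟩ψ → [R]⟨R⟩ψ is axiom 5; it is valid on a frame iff R is euclidean.
(A) R is not euclidean (w0 R w1 and w0 R w2 but not w1 R w2), so the schema fails here.
(B) R is not euclidean (w0 R w1 and w0 R w2 but not w1 R w2), so the schema fails here.
(C) R is euclidean (any two R-successors of the same world are R-related), so the schema is valid here.

A, B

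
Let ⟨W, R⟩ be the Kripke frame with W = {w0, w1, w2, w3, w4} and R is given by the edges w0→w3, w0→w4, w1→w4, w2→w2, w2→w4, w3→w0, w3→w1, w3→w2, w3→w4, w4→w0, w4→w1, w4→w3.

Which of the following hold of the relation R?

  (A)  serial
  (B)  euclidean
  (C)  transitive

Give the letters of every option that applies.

A

(A) serial: every world has an R-successor.
(B) not euclidean: w2 R w4 and w2 R w2 but not w4 R w2.
(C) not transitive: w0 R w3 and w3 R w0 but not w0 R w0.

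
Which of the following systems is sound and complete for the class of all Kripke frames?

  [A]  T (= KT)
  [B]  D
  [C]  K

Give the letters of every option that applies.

(A) T (= KT) is determined by the class of reflexive frames.
(B) D is determined by the class of serial frames.
(C) K is determined by exactly this class.

C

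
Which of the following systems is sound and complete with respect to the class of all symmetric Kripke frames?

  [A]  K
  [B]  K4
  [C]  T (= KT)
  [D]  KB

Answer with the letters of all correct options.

D

(A) K is determined by the class of arbitrary frames.
(B) K4 is determined by the class of transitive frames.
(C) T (= KT) is determined by the class of reflexive frames.
(D) KB is determined by exactly this class.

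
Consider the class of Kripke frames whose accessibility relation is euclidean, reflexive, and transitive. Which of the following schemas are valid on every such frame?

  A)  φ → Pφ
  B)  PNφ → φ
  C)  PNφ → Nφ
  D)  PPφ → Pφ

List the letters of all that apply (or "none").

A, B, C, D

A relation that is euclidean, reflexive, and transitive is also serial and symmetric.
(A) φ → Pφ is the dual of axiom T; it is valid on a frame exactly when R is reflexive. Every such R is reflexive, so valid.
(B) PNφ → φ is the dual of axiom B; it is valid on a frame exactly when R is symmetric. Every such R is symmetric, so valid.
(C) PNφ → Nφ (the dual of axiom 5) characterises the euclidean frames. Every such R is euclidean — valid.
(D) PPφ → Pφ is the dual of axiom 4, which corresponds to transitivity. Every such R is transitive — valid.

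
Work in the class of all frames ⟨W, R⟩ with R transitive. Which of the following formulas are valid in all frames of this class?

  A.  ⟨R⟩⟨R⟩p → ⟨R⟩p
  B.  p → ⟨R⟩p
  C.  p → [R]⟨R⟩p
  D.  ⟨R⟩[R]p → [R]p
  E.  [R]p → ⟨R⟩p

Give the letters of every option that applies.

(A) ⟨R⟩⟨R⟩p → ⟨R⟩p (the dual of axiom 4) characterises the transitive frames. Every such R is transitive — valid.
(B) p → ⟨R⟩p (the dual of axiom T) characterises the reflexive frames. Such an R need not be reflexive — not valid.
(C) p → [R]⟨R⟩p is axiom B; it is valid on a frame exactly when R is symmetric. Such an R need not be symmetric, so not valid.
(D) ⟨R⟩[R]p → [R]p is the dual of axiom 5; it is valid on a frame exactly when R is euclidean. Such an R need not be euclidean, so not valid.
(E) [R]p → ⟨R⟩p is axiom D, which corresponds to seriality. Such an R need not be serial — not valid.

A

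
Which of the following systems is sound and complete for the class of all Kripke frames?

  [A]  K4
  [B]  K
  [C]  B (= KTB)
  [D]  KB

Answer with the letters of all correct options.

B

(A) K4 is determined by the class of transitive frames.
(B) K is determined by exactly this class.
(C) B (= KTB) is determined by the class of reflexive and symmetric frames.
(D) KB is determined by the class of symmetric frames.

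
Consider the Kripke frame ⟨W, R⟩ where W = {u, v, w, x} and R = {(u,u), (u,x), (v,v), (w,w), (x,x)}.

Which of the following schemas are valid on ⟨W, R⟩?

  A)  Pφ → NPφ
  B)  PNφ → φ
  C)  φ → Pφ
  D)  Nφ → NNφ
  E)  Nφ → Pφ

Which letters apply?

C, D, E

R is reflexive: each world relates to itself.
R is not symmetric: u R x but not x R u.
R is transitive: R is closed under composition.
R is not euclidean: u R x and u R u but not x R u.
R is serial: every world has an R-successor.
(A) Pφ → NPφ is axiom 5, which corresponds to the euclidean property. R is not euclidean — not valid.
(B) PNφ → φ is the dual of axiom B, which corresponds to symmetry. R is not symmetric — not valid.
(C) φ → Pφ is the dual of axiom T, which corresponds to reflexivity. R is reflexive — valid.
(D) Nφ → NNφ is axiom 4, which corresponds to transitivity. R is transitive — valid.
(E) axiom D: valid iff R is serial. R is serial — valid.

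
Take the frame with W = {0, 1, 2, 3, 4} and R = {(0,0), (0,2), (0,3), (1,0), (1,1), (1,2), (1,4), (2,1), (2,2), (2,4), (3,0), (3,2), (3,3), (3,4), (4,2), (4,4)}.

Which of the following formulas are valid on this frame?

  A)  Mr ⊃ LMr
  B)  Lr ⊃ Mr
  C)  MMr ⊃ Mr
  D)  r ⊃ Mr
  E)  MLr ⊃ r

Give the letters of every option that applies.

B, D

R is reflexive: each world relates to itself.
R is not symmetric: 0 R 2 but not 2 R 0.
R is not transitive: 0 R 2 and 2 R 1 but not 0 R 1.
R is not euclidean: 0 R 2 and 0 R 0 but not 2 R 0.
R is serial: every world has an R-successor.
(A) axiom 5: valid iff R is euclidean. R is not euclidean — not valid.
(B) Lr ⊃ Mr is axiom D, which corresponds to seriality. R is serial — valid.
(C) MMr ⊃ Mr (the dual of axiom 4) characterises the transitive frames. R is not transitive — not valid.
(D) r ⊃ Mr (the dual of axiom T) characterises the reflexive frames. R is reflexive — valid.
(E) the dual of axiom B: valid iff R is symmetric. R is not symmetric — not valid.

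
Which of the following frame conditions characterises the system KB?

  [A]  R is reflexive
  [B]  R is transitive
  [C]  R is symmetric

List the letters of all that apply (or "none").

C

(A) this class determines T (= KT), not KB.
(B) this class determines K4, not KB.
(C) KB is sound and complete for exactly this class.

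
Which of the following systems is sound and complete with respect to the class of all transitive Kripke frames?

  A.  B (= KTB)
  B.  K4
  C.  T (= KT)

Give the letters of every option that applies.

(A) B (= KTB) is determined by the class of reflexive and symmetric frames.
(B) K4 is determined by exactly this class.
(C) T (= KT) is determined by the class of reflexive frames.

B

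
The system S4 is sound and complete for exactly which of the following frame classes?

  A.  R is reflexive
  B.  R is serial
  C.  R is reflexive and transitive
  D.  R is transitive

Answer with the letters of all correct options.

C

(A) this class determines T (= KT), not S4.
(B) this class determines D, not S4.
(C) S4 is sound and complete for exactly this class.
(D) this class determines K4, not S4.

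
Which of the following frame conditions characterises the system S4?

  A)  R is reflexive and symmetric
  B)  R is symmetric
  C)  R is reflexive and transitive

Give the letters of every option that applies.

C

(A) this class determines B (= KTB), not S4.
(B) this class determines KB, not S4.
(C) S4 is sound and complete for exactly this class.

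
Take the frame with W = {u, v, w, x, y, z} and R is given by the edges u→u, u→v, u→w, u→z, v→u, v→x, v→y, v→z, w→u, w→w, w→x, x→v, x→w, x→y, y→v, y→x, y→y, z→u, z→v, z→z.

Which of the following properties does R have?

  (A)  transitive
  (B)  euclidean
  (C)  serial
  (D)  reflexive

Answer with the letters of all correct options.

(A) not transitive: u R v and v R x but not u R x.
(B) not euclidean: u R v and u R w but not v R w.
(C) serial: every world has an R-successor.
(D) not reflexive: not v R v.

C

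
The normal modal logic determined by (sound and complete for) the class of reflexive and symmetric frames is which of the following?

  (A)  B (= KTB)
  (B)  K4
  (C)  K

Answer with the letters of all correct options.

A

(A) B (= KTB) is determined by exactly this class.
(B) K4 is determined by the class of transitive frames.
(C) K is determined by the class of arbitrary frames.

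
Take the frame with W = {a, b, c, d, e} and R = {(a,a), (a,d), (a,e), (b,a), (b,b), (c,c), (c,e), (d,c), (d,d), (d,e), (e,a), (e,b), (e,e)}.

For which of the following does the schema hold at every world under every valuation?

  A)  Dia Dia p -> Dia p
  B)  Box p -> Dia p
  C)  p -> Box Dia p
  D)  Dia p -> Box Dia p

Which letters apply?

R is not symmetric: a R d but not d R a.
R is not transitive: a R d and d R c but not a R c.
R is not euclidean: a R d and a R a but not d R a.
R is serial: every world has an R-successor.
(A) Dia Dia p -> Dia p is the dual of axiom 4, which corresponds to transitivity. R is not transitive — not valid.
(B) Box p -> Dia p is axiom D; it is valid on a frame exactly when R is serial. R is serial, so valid.
(C) axiom B: valid iff R is symmetric. R is not symmetric — not valid.
(D) axiom 5: valid iff R is euclidean. R is not euclidean — not valid.

B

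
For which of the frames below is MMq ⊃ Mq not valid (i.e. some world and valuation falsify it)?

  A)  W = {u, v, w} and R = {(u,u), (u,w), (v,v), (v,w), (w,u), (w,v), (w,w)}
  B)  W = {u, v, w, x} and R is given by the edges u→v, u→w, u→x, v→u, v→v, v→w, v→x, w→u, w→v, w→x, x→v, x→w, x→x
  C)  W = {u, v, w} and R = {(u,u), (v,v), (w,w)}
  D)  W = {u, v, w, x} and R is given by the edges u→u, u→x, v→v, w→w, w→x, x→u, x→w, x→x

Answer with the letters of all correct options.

The schema MMq ⊃ Mq is the dual of axiom 4; it is valid on a frame iff R is transitive.
(A) R is not transitive (u R w and w R v but not u R v), so the schema fails here.
(B) R is not transitive (u R v and v R u but not u R u), so the schema fails here.
(C) R is transitive (R is closed under composition), so the schema is valid here.
(D) R is not transitive (u R x and x R w but not u R w), so the schema fails here.

A, B, D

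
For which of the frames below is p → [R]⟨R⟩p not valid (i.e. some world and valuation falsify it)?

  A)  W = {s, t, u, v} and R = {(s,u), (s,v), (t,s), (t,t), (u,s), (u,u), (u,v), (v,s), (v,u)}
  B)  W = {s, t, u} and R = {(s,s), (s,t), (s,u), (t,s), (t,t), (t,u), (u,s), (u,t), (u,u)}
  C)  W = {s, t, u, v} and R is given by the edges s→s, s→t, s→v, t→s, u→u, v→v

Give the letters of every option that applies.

A, C

The schema p → [R]⟨R⟩p is axiom B; it is valid on a frame iff R is symmetric.
(A) R is not symmetric (t R s but not s R t), so the schema fails here.
(B) R is symmetric (every R-edge is matched by its reverse), so the schema is valid here.
(C) R is not symmetric (s R v but not v R s), so the schema fails here.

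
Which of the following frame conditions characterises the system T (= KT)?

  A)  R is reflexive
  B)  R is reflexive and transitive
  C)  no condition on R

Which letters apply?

(A) T (= KT) is sound and complete for exactly this class.
(B) this class determines S4, not T (= KT).
(C) this class determines K, not T (= KT).

A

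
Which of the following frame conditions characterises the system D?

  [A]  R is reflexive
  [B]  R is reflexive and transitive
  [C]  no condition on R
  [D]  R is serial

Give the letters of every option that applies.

(A) this class determines T (= KT), not D.
(B) this class determines S4, not D.
(C) this class determines K, not D.
(D) D is sound and complete for exactly this class.

D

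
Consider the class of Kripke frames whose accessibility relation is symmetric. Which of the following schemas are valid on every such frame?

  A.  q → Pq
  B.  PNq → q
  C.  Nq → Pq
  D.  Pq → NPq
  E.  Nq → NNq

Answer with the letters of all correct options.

(A) q → Pq is the dual of axiom T, which corresponds to reflexivity. Such an R need not be reflexive — not valid.
(B) PNq → q is the dual of axiom B, which corresponds to symmetry. Every such R is symmetric — valid.
(C) Nq → Pq (axiom D) characterises the serial frames. Such an R need not be serial — not valid.
(D) Pq → NPq is axiom 5, which corresponds to the euclidean property. Such an R need not be euclidean — not valid.
(E) axiom 4: valid iff R is transitive. Such an R need not be transitive — not valid.

B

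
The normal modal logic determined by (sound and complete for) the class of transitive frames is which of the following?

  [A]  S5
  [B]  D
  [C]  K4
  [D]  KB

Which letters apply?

(A) S5 is determined by the class of reflexive, symmetric, and transitive frames.
(B) D is determined by the class of serial frames.
(C) K4 is determined by exactly this class.
(D) KB is determined by the class of symmetric frames.

C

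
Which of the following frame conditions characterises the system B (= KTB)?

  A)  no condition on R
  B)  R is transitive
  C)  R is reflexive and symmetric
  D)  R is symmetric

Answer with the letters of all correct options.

C

(A) this class determines K, not B (= KTB).
(B) this class determines K4, not B (= KTB).
(C) B (= KTB) is sound and complete for exactly this class.
(D) this class determines KB, not B (= KTB).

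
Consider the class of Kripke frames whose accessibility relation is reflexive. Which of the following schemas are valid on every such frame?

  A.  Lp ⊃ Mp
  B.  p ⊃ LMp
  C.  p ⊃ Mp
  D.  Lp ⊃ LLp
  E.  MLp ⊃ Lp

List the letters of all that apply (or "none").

A reflexive relation is serial.
(A) axiom D: valid iff R is serial. Every such R is serial — valid.
(B) axiom B: valid iff R is symmetric. Such an R need not be symmetric — not valid.
(C) p ⊃ Mp is the dual of axiom T; it is valid on a frame exactly when R is reflexive. Every such R is reflexive, so valid.
(D) axiom 4: valid iff R is transitive. Such an R need not be transitive — not valid.
(E) MLp ⊃ Lp is the dual of axiom 5, which corresponds to the euclidean property. Such an R need not be euclidean — not valid.

A, C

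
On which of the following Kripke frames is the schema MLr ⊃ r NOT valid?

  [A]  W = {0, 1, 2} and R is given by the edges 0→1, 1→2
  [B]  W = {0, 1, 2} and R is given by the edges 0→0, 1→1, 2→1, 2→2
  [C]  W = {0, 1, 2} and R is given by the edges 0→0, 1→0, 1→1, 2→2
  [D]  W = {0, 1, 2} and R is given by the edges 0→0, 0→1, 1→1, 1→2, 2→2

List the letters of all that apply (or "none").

The schema MLr ⊃ r is the dual of axiom B; it is valid on a frame iff R is symmetric.
(A) R is not symmetric (0 R 1 but not 1 R 0), so the schema fails here.
(B) R is not symmetric (2 R 1 but not 1 R 2), so the schema fails here.
(C) R is not symmetric (1 R 0 but not 0 R 1), so the schema fails here.
(D) R is not symmetric (0 R 1 but not 1 R 0), so the schema fails here.

A, B, C, D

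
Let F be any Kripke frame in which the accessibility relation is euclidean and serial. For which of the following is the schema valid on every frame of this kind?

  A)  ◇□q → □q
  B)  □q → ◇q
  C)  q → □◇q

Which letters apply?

(A) the dual of axiom 5: valid iff R is euclidean. Every such R is euclidean — valid.
(B) axiom D: valid iff R is serial. Every such R is serial — valid.
(C) q → □◇q is axiom B; it is valid on a frame exactly when R is symmetric. Such an R need not be symmetric, so not valid.

A, B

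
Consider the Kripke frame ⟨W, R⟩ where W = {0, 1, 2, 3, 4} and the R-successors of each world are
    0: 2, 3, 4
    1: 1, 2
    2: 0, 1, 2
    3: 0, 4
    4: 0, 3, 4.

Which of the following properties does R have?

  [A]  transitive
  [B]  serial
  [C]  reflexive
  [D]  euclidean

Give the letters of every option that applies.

B

(A) not transitive: 0 R 2 and 2 R 0 but not 0 R 0.
(B) serial: every world has an R-successor.
(C) not reflexive: not 0 R 0.
(D) not euclidean: 0 R 2 and 0 R 3 but not 2 R 3.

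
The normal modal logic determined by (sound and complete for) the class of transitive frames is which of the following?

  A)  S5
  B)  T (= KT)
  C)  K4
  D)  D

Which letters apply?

C

(A) S5 is determined by the class of reflexive, symmetric, and transitive frames.
(B) T (= KT) is determined by the class of reflexive frames.
(C) K4 is determined by exactly this class.
(D) D is determined by the class of serial frames.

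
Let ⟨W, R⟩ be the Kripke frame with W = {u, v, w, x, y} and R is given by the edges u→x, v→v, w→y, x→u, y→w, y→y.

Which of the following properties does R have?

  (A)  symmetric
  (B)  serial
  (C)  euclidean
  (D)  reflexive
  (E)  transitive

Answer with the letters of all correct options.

(A) symmetric: every R-edge is matched by its reverse.
(B) serial: every world has an R-successor.
(C) not euclidean: u R x and u R x but not x R x.
(D) not reflexive: not u R u.
(E) not transitive: u R x and x R u but not u R u.

A, B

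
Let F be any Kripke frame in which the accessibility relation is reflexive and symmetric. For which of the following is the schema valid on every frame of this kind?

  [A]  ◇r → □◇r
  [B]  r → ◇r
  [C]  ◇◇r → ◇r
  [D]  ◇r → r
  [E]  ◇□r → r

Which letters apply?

B, E

Reflexive relations are serial.
(A) ◇r → □◇r (axiom 5) characterises the euclidean frames. Such an R need not be euclidean — not valid.
(B) the dual of axiom T: valid iff R is reflexive. Every such R is reflexive — valid.
(C) ◇◇r → ◇r is the dual of axiom 4, which corresponds to transitivity. Such an R need not be transitive — not valid.
(D) ◇r → r is valid only on frames where every R-edge is a self-loop. Such an R need not be a subset of the identity — not valid.
(E) the dual of axiom B: valid iff R is symmetric. Every such R is symmetric — valid.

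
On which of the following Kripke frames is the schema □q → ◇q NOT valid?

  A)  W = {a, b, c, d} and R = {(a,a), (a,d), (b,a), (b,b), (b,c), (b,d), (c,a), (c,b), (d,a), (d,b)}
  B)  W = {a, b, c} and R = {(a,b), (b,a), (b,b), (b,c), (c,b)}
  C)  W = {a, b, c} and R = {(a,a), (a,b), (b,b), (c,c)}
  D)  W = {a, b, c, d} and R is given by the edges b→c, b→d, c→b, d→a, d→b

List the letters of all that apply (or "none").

The schema □q → ◇q is axiom D; it is valid on a frame iff R is serial.
(A) R is serial (every world has an R-successor), so the schema is valid here.
(B) R is serial (every world has an R-successor), so the schema is valid here.
(C) R is serial (every world has an R-successor), so the schema is valid here.
(D) R is not serial (a has no R-successor), so the schema fails here.

D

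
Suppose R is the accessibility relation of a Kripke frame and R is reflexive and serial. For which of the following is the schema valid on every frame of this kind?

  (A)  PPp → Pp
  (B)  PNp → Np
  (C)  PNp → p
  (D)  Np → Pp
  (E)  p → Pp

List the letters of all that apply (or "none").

D, E

(A) PPp → Pp (the dual of axiom 4) characterises the transitive frames. Such an R need not be transitive — not valid.
(B) PNp → Np is the dual of axiom 5; it is valid on a frame exactly when R is euclidean. Such an R need not be euclidean, so not valid.
(C) PNp → p (the dual of axiom B) characterises the symmetric frames. Such an R need not be symmetric — not valid.
(D) Np → Pp (axiom D) characterises the serial frames. Every such R is serial — valid.
(E) p → Pp is the dual of axiom T; it is valid on a frame exactly when R is reflexive. Every such R is reflexive, so valid.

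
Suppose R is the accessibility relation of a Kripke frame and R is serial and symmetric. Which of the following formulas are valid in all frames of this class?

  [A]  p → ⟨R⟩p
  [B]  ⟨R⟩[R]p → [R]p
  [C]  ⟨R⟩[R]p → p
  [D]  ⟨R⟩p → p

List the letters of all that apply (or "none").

C

(A) the dual of axiom T: valid iff R is reflexive. Such an R need not be reflexive — not valid.
(B) ⟨R⟩[R]p → [R]p (the dual of axiom 5) characterises the euclidean frames. Such an R need not be euclidean — not valid.
(C) the dual of axiom B: valid iff R is symmetric. Every such R is symmetric — valid.
(D) ⟨R⟩p → p is the converse of T; it holds exactly when R ⊆ identity. Such an R need not be a subset of the identity — not valid.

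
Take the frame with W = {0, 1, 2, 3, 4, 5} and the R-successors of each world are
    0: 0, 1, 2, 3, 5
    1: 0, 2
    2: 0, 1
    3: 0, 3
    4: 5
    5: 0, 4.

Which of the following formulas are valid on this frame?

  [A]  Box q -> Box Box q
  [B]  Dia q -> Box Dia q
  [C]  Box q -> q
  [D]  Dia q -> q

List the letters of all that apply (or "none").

R is not reflexive: not 1 R 1.
R is not transitive: 0 R 5 and 5 R 4 but not 0 R 4.
R is not euclidean: 0 R 1 and 0 R 3 but not 1 R 3.
R is not a subset of the identity: 0 R 1 with 0 ≠ 1.
(A) axiom 4: valid iff R is transitive. R is not transitive — not valid.
(B) Dia q -> Box Dia q is axiom 5; it is valid on a frame exactly when R is euclidean. R is not euclidean, so not valid.
(C) Box q -> q is axiom T, which corresponds to reflexivity. R is not reflexive — not valid.
(D) Dia q -> q is valid only on frames where every R-edge is a self-loop. Here R ⊄ identity — not valid.

none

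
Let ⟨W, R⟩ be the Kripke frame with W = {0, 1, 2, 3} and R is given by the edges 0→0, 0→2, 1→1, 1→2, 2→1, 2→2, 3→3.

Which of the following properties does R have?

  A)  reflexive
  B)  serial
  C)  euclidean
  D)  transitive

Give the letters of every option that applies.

(A) reflexive: each world relates to itself.
(B) serial: every world has an R-successor.
(C) not euclidean: 0 R 2 and 0 R 0 but not 2 R 0.
(D) not transitive: 0 R 2 and 2 R 1 but not 0 R 1.

A, B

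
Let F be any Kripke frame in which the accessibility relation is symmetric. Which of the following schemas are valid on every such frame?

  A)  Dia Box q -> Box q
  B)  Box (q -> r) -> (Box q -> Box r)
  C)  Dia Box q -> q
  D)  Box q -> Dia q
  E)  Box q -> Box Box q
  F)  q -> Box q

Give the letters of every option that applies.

B, C

(A) Dia Box q -> Box q is the dual of axiom 5; it is valid on a frame exactly when R is euclidean. Such an R need not be euclidean, so not valid.
(B) Box (q -> r) -> (Box q -> Box r) is axiom K, valid on every Kripke frame — valid.
(C) Dia Box q -> q is the dual of axiom B, which corresponds to symmetry. Every such R is symmetric — valid.
(D) Box q -> Dia q is axiom D, which corresponds to seriality. Such an R need not be serial — not valid.
(E) Box q -> Box Box q is axiom 4; it is valid on a frame exactly when R is transitive. Such an R need not be transitive, so not valid.
(F) q -> Box q is equivalent to ◇p→p; it holds exactly when R ⊆ identity. Such an R need not be a subset of the identity — not valid.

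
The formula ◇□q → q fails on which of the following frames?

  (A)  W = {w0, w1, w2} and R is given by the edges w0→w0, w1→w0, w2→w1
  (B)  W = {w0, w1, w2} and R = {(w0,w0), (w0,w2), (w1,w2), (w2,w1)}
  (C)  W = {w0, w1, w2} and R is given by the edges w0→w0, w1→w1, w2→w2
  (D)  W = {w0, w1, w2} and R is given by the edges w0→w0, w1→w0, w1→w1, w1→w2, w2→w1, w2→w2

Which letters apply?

A, B, D

The schema ◇□q → q is the dual of axiom B; it is valid on a frame iff R is symmetric.
(A) R is not symmetric (w1 R w0 but not w0 R w1), so the schema fails here.
(B) R is not symmetric (w0 R w2 but not w2 R w0), so the schema fails here.
(C) R is symmetric (every R-edge is matched by its reverse), so the schema is valid here.
(D) R is not symmetric (w1 R w0 but not w0 R w1), so the schema fails here.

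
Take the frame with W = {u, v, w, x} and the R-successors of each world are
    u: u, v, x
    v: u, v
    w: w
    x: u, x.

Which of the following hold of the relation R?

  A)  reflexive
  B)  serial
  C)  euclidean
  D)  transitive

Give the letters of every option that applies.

(A) reflexive: each world relates to itself.
(B) serial: every world has an R-successor.
(C) not euclidean: u R v and u R x but not v R x.
(D) not transitive: v R u and u R x but not v R x.

A, B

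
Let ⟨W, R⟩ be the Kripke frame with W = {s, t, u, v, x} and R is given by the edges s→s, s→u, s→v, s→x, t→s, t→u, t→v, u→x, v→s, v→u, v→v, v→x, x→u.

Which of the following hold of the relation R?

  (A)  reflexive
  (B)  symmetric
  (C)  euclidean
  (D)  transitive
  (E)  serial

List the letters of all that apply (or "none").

E

(A) not reflexive: not t R t.
(B) not symmetric: s R u but not u R s.
(C) not euclidean: s R u and s R s but not u R s.
(D) not transitive: t R s and s R x but not t R x.
(E) serial: every world has an R-successor.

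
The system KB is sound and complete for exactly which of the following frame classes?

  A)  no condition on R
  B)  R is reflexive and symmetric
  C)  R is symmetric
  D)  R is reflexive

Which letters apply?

(A) this class determines K, not KB.
(B) this class determines B (= KTB), not KB.
(C) KB is sound and complete for exactly this class.
(D) this class determines T (= KT), not KB.

C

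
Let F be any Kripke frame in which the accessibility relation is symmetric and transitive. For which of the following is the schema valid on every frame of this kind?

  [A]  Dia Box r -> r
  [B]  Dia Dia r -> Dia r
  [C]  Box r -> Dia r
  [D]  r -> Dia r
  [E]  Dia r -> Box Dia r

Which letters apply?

A symmetric transitive relation is euclidean (uRv and uRw give vRu by symmetry, then vRw by transitivity).
(A) Dia Box r -> r is the dual of axiom B; it is valid on a frame exactly when R is symmetric. Every such R is symmetric, so valid.
(B) Dia Dia r -> Dia r (the dual of axiom 4) characterises the transitive frames. Every such R is transitive — valid.
(C) Box r -> Dia r is axiom D, which corresponds to seriality. Such an R need not be serial — not valid.
(D) r -> Dia r is the dual of axiom T, which corresponds to reflexivity. Such an R need not be reflexive — not valid.
(E) axiom 5: valid iff R is euclidean. Every such R is euclidean — valid.

A, B, E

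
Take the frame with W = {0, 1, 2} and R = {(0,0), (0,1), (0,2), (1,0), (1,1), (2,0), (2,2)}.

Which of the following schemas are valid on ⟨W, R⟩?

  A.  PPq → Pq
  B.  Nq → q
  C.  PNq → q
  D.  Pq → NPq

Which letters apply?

R is reflexive: each world relates to itself.
R is symmetric: every R-edge is matched by its reverse.
R is not transitive: 1 R 0 and 0 R 2 but not 1 R 2.
R is not euclidean: 0 R 1 and 0 R 2 but not 1 R 2.
(A) PPq → Pq is the dual of axiom 4; it is valid on a frame exactly when R is transitive. R is not transitive, so not valid.
(B) axiom T: valid iff R is reflexive. R is reflexive — valid.
(C) the dual of axiom B: valid iff R is symmetric. R is symmetric — valid.
(D) Pq → NPq (axiom 5) characterises the euclidean frames. R is not euclidean — not valid.

B, C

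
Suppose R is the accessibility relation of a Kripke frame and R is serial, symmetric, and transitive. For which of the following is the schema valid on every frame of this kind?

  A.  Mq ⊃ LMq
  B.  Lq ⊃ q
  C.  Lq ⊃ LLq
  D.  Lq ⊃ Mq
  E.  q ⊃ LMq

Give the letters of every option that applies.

A, B, C, D, E

A serial symmetric transitive relation is reflexive (take any v with uRv; symmetry gives vRu and transitivity gives uRu), hence an equivalence relation.
(A) Mq ⊃ LMq is axiom 5; it is valid on a frame exactly when R is euclidean. Every such R is euclidean, so valid.
(B) axiom T: valid iff R is reflexive. Every such R is reflexive — valid.
(C) Lq ⊃ LLq (axiom 4) characterises the transitive frames. Every such R is transitive — valid.
(D) axiom D: valid iff R is serial. Every such R is serial — valid.
(E) q ⊃ LMq is axiom B; it is valid on a frame exactly when R is symmetric. Every such R is symmetric, so valid.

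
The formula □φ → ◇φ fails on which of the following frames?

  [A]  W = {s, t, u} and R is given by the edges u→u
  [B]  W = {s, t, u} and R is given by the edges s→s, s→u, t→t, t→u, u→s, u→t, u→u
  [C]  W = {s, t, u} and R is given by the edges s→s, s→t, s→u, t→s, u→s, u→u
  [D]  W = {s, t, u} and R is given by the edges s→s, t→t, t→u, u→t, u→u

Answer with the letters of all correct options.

A

The schema □φ → ◇φ is axiom D; it is valid on a frame iff R is serial.
(A) R is not serial (s has no R-successor), so the schema fails here.
(B) R is serial (every world has an R-successor), so the schema is valid here.
(C) R is serial (every world has an R-successor), so the schema is valid here.
(D) R is serial (every world has an R-successor), so the schema is valid here.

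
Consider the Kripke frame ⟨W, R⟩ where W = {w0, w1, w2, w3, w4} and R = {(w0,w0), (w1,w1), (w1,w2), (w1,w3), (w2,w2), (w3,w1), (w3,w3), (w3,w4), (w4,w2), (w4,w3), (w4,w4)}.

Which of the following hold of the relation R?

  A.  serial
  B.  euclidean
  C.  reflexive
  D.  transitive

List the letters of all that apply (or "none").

(A) serial: every world has an R-successor.
(B) not euclidean: w1 R w2 and w1 R w1 but not w2 R w1.
(C) reflexive: each world relates to itself.
(D) not transitive: w1 R w3 and w3 R w4 but not w1 R w4.

A, C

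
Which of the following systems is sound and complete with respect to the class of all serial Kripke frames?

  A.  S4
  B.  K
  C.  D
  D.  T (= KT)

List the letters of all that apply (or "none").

C

(A) S4 is determined by the class of reflexive and transitive frames.
(B) K is determined by the class of arbitrary frames.
(C) D is determined by exactly this class.
(D) T (= KT) is determined by the class of reflexive frames.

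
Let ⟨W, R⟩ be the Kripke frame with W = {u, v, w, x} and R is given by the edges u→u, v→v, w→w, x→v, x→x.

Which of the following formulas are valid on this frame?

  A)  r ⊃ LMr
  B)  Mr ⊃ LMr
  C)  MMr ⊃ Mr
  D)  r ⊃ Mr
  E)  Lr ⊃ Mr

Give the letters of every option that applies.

R is reflexive: each world relates to itself.
R is not symmetric: x R v but not v R x.
R is transitive: R is closed under composition.
R is not euclidean: x R v and x R x but not v R x.
R is serial: every world has an R-successor.
(A) axiom B: valid iff R is symmetric. R is not symmetric — not valid.
(B) Mr ⊃ LMr is axiom 5; it is valid on a frame exactly when R is euclidean. R is not euclidean, so not valid.
(C) MMr ⊃ Mr (the dual of axiom 4) characterises the transitive frames. R is transitive — valid.
(D) the dual of axiom T: valid iff R is reflexive. R is reflexive — valid.
(E) Lr ⊃ Mr is axiom D, which corresponds to seriality. R is serial — valid.

C, D, E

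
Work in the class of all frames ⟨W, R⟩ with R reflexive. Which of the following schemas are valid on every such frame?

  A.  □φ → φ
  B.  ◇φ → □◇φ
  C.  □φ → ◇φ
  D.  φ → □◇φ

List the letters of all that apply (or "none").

A reflexive relation is serial.
(A) □φ → φ (axiom T) characterises the reflexive frames. Every such R is reflexive — valid.
(B) axiom 5: valid iff R is euclidean. Such an R need not be euclidean — not valid.
(C) axiom D: valid iff R is serial. Every such R is serial — valid.
(D) axiom B: valid iff R is symmetric. Such an R need not be symmetric — not valid.

A, C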